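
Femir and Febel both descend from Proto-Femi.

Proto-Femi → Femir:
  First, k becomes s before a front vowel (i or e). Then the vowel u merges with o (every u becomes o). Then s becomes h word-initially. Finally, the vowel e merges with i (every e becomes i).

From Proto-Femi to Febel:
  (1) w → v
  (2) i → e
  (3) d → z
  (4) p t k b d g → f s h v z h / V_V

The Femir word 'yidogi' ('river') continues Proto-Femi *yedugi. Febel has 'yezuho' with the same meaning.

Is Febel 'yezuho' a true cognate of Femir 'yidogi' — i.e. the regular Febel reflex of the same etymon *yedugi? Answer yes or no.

Derive the expected Febel reflex of *yedugi:
Febel: *yedugi
  yedugi (rule 1 does not apply)
  yedugi → yeduge   [vowel merger]
  yeduge → yezuge   [unconditioned shift]
  yezuge → yezuhe   [intervocalic lenition]
  giving Febel yezuhe.
The regular Febel reflex would be 'yezuhe', but the attested form is 'yezuho'. The correspondence is irregular, so they are not cognates (the Febel form has a different source).

no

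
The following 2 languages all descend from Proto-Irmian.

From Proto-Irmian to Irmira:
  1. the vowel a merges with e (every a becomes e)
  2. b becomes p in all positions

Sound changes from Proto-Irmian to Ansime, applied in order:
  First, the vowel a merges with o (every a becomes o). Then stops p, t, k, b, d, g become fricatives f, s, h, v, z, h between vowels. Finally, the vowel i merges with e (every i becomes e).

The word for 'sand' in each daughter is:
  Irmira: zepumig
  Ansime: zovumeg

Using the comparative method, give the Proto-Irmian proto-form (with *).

*zabumig

Position 6: Irmira has i, Ansime has e. Irmira preserves i here (none of its changes turn any other segment into i), so the proto-segment is *i.
Position 2: Irmira has e, Ansime has o. Taking the neighbouring segments as reconstructed: Irmira e could go back to *a or *e; Ansime o could go back to *a or *o — the one source consistent with every daughter is *a.
Verify the candidate proto-form against each daughter:
Irmira: *zabumig
  zabumig → zebumig   [vowel merger]
  zebumig → zepumig   [unconditioned shift]
  giving Irmira zepumig.
Ansime: *zabumig > zobumig > zovumig > zovumeg  (by vowel merger, intervocalic lenition, vowel merger)
*zabumig is the unique common source.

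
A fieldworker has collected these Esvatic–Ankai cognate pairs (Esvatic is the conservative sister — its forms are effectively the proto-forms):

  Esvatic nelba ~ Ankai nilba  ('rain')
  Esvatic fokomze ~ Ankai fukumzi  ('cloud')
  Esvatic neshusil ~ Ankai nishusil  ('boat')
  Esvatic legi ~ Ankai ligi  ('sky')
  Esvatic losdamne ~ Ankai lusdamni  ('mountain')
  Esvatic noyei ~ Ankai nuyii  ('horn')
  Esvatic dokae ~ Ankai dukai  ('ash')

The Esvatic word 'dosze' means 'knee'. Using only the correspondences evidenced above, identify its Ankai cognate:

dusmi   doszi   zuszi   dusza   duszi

fokomze ~ fukumzi, losdamne ~ lusdamni — Esvatic o corresponds to Ankai u after a consonant, before a consonant other than r, m, n, p, b, f, v.
fokomze ~ fukumzi, losdamne ~ lusdamni — Esvatic e corresponds to Ankai i word-finally.
Applying these to Esvatic 'dosze':
  dosze → dusze   (o→u after a consonant, before a consonant other than r, m, n, p, b, f, v)
  dusze → duszi   (e→i word-finally)
So the Ankai cognate is 'duszi'.

duszi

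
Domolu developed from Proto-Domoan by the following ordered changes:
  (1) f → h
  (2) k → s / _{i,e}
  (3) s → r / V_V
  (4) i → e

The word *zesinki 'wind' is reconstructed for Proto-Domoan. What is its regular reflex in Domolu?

zerense

Domolu: start from *zesinki.
  rule 1: no change — zesinki
  rule 2 (palatalisation): zesinki → zesinsi
  rule 3 (rhotacism): zesinsi → zerinsi
  rule 4 (vowel merger): zerinsi → zerense
  ⇒ Domolu zerense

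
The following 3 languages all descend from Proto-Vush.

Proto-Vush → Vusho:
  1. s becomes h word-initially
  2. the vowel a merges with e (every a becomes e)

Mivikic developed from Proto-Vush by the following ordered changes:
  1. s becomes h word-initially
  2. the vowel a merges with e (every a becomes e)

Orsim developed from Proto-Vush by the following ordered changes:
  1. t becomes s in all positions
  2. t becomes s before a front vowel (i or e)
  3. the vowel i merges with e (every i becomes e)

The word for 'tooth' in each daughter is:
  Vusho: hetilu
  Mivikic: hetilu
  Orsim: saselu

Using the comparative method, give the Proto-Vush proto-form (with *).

Position 4: Vusho has i, Mivikic has i, Orsim has e. Vusho preserves i here (none of its changes turn any other segment into i), so the proto-segment is *i.
Position 3: Vusho has t, Mivikic has t, Orsim has s. Vusho preserves t here (none of its changes turn any other segment into t), so the proto-segment is *t.
Position 2: Vusho has e, Mivikic has e, Orsim has a. Orsim preserves a here (none of its changes turn any other segment into a), so the proto-segment is *a.
Continuing position by position gives *satilu; check it forward:
Vusho: *satilu
  satilu → hatilu   [debuccalisation]
  hatilu → hetilu   [vowel merger]
  giving Vusho hetilu.
Mivikic: *satilu
  satilu → hatilu   [debuccalisation]
  hatilu → hetilu   [vowel merger]
  giving Mivikic hetilu.
Orsim: start from *satilu.
  rule 1 (unconditioned shift): satilu → sasilu
  rule 2: no change — sasilu
  rule 3 (vowel merger): sasilu → saselu
  ⇒ Orsim saselu
*satilu is the unique common source.

*satilu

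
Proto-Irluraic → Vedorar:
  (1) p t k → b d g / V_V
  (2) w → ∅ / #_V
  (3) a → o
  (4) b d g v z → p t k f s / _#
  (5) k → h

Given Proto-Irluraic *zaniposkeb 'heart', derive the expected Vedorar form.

zoniboshep

Vedorar: *zaniposkeb > zaniboskeb > zoniboskeb > zoniboskep > zoniboshep  (by intervocalic voicing, vowel merger, final devoicing, unconditioned shift)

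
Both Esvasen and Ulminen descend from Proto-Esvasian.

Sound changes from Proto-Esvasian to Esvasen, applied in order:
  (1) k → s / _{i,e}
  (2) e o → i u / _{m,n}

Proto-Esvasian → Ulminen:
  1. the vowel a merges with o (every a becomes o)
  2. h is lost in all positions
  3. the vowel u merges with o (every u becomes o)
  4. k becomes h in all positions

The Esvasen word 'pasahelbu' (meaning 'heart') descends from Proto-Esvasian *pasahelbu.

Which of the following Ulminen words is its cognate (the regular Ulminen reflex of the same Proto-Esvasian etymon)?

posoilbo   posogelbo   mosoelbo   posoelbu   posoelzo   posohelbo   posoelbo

posoelbo

Ulminen: *pasahelbu > posohelbu > posoelbu > posoelbo  (by vowel merger, h-loss, vowel merger)
Among the options, 'posoelbo' alone shows every Ulminen change applied in order.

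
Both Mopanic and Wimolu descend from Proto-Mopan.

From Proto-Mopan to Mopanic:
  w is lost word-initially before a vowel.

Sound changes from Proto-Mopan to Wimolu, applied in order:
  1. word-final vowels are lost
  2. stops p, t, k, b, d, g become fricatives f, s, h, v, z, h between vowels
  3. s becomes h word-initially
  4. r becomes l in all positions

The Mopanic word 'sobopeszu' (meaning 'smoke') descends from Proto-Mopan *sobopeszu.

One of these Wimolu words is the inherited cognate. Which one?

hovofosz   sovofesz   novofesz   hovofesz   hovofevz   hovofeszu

hovofesz

Wimolu: *sobopeszu > sobopesz > sovofesz > hovofesz  (by apocope, intervocalic lenition, debuccalisation)
Among the options, 'hovofesz' alone shows every Wimolu change applied in order.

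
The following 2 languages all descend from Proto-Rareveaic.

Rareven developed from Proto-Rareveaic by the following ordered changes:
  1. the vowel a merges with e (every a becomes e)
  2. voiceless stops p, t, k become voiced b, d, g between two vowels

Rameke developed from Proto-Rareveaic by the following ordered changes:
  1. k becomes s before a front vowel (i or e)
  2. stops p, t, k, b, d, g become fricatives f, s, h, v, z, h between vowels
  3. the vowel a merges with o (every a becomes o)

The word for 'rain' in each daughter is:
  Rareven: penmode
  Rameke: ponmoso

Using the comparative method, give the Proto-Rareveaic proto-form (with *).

*panmota

Position 2: Rareven has e, Rameke has o. Taking the neighbouring segments as reconstructed: Rareven e could go back to *a or *e; Rameke o could go back to *a or *o — the one source consistent with every daughter is *a.
Position 7: Rareven has e, Rameke has o. Taking the neighbouring segments as reconstructed: Rareven e could go back to *a or *e; Rameke o could go back to *a or *o — the one source consistent with every daughter is *a.
Continuing position by position gives *panmota; check it forward:
Rareven: start from *panmota.
  rule 1 (vowel merger): panmota → penmote
  rule 2 (intervocalic voicing): penmote → penmode
  ⇒ Rareven penmode
Rameke: start from *panmota.
  rule 1: no change — panmota
  rule 2 (intervocalic lenition): panmota → panmosa
  rule 3 (vowel merger): panmosa → ponmoso
  ⇒ Rameke ponmoso
Only *panmota yields all of Rareven penmode, Rameke ponmoso.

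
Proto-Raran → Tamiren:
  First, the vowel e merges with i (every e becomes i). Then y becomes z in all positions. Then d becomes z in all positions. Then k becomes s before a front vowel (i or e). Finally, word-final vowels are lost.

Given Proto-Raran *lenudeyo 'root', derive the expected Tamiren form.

Tamiren: *lenudeyo > linudiyo > linudizo > linuzizo > linuziz  (by vowel merger, unconditioned shift, unconditioned shift, apocope)

linuziz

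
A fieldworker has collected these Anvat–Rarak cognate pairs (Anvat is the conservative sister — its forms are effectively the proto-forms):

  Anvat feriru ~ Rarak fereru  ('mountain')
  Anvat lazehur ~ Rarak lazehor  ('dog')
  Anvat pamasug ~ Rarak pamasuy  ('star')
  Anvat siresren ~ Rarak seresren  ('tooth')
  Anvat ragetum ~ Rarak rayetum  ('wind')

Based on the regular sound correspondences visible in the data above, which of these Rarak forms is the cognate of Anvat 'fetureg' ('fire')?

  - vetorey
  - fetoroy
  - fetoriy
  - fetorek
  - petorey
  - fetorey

lazehur ~ lazehor — Anvat u corresponds to Rarak o after a consonant, before r.
pamasug ~ pamasuy — Anvat g corresponds to Rarak y word-finally.
Applying these to Anvat 'fetureg':
  fetureg → fetoreg   (u→o after a consonant, before r)
  fetoreg → fetorey   (g→y word-finally)
So the Rarak cognate is 'fetorey'.

fetorey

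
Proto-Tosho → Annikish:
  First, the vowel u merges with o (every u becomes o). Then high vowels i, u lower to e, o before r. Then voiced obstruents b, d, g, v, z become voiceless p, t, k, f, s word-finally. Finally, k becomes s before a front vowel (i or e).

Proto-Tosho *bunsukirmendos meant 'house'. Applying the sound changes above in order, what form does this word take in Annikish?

bonsosermendos

Annikish: *bunsukirmendos > bonsokirmendos > bonsokermendos > bonsosermendos  (by vowel merger, pre-rhotic lowering, palatalisation)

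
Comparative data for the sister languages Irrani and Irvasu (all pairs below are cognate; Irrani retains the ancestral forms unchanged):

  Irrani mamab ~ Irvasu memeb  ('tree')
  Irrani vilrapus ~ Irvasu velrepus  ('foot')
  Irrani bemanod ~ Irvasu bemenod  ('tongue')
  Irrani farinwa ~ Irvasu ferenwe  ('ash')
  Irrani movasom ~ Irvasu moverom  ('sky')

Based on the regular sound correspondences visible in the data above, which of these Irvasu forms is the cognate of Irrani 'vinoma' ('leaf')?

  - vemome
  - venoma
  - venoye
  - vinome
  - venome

farinwa ~ ferenwe — Irrani i corresponds to Irvasu e after a consonant, before a nasal.
farinwa ~ ferenwe — Irrani a corresponds to Irvasu e word-finally.
Applying these to Irrani 'vinoma':
  vinoma → venoma   (i→e after a consonant, before a nasal)
  venoma → venome   (a→e word-finally)
So the Irvasu cognate is 'venome'.

venome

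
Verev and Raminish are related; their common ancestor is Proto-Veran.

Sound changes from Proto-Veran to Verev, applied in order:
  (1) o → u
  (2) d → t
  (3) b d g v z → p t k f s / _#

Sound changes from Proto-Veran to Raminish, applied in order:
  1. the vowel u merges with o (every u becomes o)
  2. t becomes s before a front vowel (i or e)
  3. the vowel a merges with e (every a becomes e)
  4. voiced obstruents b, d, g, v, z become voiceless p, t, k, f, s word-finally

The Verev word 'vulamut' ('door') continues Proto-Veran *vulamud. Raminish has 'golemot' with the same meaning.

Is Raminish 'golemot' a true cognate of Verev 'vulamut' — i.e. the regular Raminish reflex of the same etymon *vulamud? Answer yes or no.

Derive the expected Raminish reflex of *vulamud:
Raminish: *vulamud
  vulamud → volamod   [vowel merger]
  volamod (rule 2 does not apply)
  volamod → volemod   [vowel merger]
  volemod → volemot   [final devoicing]
  giving Raminish volemot.
The regular Raminish reflex would be 'volemot', but the attested form is 'golemot'. The correspondence is irregular, so they are not cognates (the Raminish form has a different source).

no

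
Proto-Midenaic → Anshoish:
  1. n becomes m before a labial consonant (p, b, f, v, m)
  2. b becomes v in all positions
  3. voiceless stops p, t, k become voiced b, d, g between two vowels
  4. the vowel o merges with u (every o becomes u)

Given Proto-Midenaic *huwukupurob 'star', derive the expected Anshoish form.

huwuguburuv

Anshoish: *huwukupurob
  huwukupurob (rule 1 does not apply)
  huwukupurob → huwukupurov   [unconditioned shift]
  huwukupurov → huwuguburov   [intervocalic voicing]
  huwuguburov → huwuguburuv   [vowel merger]
  giving Anshoish huwuguburuv.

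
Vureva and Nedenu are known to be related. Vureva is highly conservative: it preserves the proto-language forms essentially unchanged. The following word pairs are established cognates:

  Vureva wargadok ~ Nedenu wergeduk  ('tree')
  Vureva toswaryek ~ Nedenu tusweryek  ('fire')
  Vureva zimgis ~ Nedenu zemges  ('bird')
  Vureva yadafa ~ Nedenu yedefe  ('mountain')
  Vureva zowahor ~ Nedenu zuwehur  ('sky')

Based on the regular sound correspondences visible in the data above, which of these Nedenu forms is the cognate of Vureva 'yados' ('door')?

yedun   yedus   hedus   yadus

yedus

wargadok ~ wergeduk, yadafa ~ yedefe — Vureva a corresponds to Nedenu e after a consonant, before a consonant other than r, m, n, p, b, f, v.
wargadok ~ wergeduk, toswaryek ~ tusweryek — Vureva o corresponds to Nedenu u after a consonant, before a consonant other than r, m, n, p, b, f, v.
Applying these to Vureva 'yados':
  yados → yedos   (a→e after a consonant, before a consonant other than r, m, n, p, b, f, v)
  yedos → yedus   (o→u after a consonant, before a consonant other than r, m, n, p, b, f, v)
So the Nedenu cognate is 'yedus'.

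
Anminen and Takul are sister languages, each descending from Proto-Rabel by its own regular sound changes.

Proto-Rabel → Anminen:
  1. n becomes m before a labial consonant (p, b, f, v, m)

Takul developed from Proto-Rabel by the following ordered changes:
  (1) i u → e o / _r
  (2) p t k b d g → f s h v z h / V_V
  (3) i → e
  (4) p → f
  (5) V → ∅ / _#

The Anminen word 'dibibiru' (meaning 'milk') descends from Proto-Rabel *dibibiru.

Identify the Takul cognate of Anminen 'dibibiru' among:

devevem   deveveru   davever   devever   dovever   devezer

devever

Takul: *dibibiru
  dibibiru → dibiberu   [pre-rhotic lowering]
  dibiberu → diviveru   [intervocalic lenition]
  diviveru → deveveru   [vowel merger]
  deveveru (rule 4 does not apply)
  deveveru → devever   [apocope]
  giving Takul devever.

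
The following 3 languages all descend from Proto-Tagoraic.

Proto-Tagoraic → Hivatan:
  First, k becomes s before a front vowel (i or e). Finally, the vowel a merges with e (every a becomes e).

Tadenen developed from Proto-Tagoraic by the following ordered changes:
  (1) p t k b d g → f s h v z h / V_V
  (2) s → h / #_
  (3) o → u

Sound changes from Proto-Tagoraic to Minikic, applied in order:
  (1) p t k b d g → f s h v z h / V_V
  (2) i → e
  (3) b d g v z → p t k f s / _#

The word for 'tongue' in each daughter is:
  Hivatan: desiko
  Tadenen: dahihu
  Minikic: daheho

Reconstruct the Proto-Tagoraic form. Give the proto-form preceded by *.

Position 4: Hivatan has i, Tadenen has i, Minikic has e. Hivatan preserves i here (none of its changes turn any other segment into i), so the proto-segment is *i.
Position 3: Hivatan has s, Tadenen has h, Minikic has h. Taking the neighbouring segments as reconstructed: Hivatan s could go back to *k or *s; Tadenen h could go back to *k or *g or *h; Minikic h could go back to *k or *g or *h — the one source consistent with every daughter is *k.
Continuing position by position gives *dakiko; check it forward:
Hivatan: *dakiko
  dakiko → dasiko   [palatalisation]
  dasiko → desiko   [vowel merger]
  giving Hivatan desiko.
Tadenen: *dakiko > dahiho > dahihu  (by intervocalic lenition, vowel merger)
Minikic: *dakiko
  dakiko → dahiho   [intervocalic lenition]
  dahiho → daheho   [vowel merger]
  daheho (rule 3 does not apply)
  giving Minikic daheho.
Only *dakiko yields all of Hivatan desiko, Tadenen dahihu, Minikic daheho.

*dakiko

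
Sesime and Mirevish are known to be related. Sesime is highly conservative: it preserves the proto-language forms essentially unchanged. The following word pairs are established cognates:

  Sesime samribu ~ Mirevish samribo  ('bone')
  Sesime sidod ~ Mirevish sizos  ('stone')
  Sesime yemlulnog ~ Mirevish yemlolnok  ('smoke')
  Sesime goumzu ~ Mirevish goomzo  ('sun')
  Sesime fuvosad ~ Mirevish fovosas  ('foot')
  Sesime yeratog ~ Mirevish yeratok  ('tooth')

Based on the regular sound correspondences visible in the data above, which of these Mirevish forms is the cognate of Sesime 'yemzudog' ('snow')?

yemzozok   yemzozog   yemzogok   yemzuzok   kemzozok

yemzozok

yemlulnog ~ yemlolnok — Sesime u corresponds to Mirevish o after a consonant, before a consonant other than r, m, n, p, b, f, v.
sidod ~ sizos — Sesime d corresponds to Mirevish z between vowels (before a back vowel).
yemlulnog ~ yemlolnok, yeratog ~ yeratok — Sesime g corresponds to Mirevish k word-finally.
Applying these to Sesime 'yemzudog':
  yemzudog → yemzodog   (u→o after a consonant, before a consonant other than r, m, n, p, b, f, v)
  yemzodog → yemzozog   (d→z between vowels (before a back vowel))
  yemzozog → yemzozok   (g→k word-finally)
So the Mirevish cognate is 'yemzozok'.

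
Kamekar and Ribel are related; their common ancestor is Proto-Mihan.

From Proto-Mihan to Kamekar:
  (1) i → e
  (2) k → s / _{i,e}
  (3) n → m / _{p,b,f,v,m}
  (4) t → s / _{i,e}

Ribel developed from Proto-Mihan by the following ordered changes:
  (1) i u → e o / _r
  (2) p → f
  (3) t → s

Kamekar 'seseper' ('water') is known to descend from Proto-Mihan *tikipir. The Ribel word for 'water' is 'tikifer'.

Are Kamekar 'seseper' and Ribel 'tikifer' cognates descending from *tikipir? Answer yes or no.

Derive the expected Ribel reflex of *tikipir:
Ribel: start from *tikipir.
  rule 1 (pre-rhotic lowering): tikipir → tikiper
  rule 2 (unconditioned shift): tikiper → tikifer
  rule 3 (unconditioned shift): tikifer → sikifer
  ⇒ Ribel sikifer
The regular Ribel reflex would be 'sikifer', but the attested form is 'tikifer'. The correspondence is irregular, so they are not cognates (the Ribel form has a different source).

no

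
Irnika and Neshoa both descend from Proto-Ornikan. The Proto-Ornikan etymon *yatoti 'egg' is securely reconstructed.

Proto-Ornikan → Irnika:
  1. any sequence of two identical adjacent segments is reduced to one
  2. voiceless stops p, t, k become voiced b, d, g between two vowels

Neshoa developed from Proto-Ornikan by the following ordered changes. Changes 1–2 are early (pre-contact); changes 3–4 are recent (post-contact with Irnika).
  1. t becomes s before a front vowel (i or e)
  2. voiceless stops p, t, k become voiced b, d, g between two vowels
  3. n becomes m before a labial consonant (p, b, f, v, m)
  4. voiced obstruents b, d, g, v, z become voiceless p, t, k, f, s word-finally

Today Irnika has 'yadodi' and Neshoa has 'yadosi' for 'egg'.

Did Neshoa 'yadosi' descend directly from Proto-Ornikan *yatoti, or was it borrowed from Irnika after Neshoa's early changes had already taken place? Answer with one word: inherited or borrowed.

If inherited, *yatoti would pass through all of Neshoa's changes:
Neshoa: start from *yatoti.
  rule 1 (palatalisation): yatoti → yatosi
  rule 2 (intervocalic voicing): yatosi → yadosi
  rule 3: no change — yadosi
  rule 4: no change — yadosi
  ⇒ Neshoa yadosi
If borrowed from Irnika 'yadodi' after the early changes, it would undergo only the recent ones:
  rule 3 (nasal place assimilation): no change (yadodi)
  rule 4 (final devoicing): no change (yadodi)
  ⇒ as a loan: yadodi
Neshoa 'yadosi' matches the inherited outcome exactly, so it is an inherited cognate, not a loan.

inherited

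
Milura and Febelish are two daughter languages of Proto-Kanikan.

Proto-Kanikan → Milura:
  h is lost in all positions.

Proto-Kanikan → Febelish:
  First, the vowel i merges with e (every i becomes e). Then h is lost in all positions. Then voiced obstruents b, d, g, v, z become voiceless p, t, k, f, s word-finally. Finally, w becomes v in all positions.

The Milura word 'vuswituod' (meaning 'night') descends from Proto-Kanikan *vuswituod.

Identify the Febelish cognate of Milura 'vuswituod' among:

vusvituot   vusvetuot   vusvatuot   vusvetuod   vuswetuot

vusvetuot

Febelish: start from *vuswituod.
  rule 1 (vowel merger): vuswituod → vuswetuod
  rule 2: no change — vuswetuod
  rule 3 (final devoicing): vuswetuod → vuswetuot
  rule 4 (unconditioned shift): vuswetuot → vusvetuot
  ⇒ Febelish vusvetuot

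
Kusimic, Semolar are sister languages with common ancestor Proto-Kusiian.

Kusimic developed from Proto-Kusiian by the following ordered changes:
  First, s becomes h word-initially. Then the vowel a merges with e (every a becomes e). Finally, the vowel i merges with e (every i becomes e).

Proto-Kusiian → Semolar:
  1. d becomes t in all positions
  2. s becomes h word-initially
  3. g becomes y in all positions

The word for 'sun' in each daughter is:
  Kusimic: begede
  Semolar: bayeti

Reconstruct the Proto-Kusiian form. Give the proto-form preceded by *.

*bagedi

Position 3: Kusimic has g, Semolar has y. Kusimic preserves g here (none of its changes turn any other segment into g), so the proto-segment is *g.
Position 6: Kusimic has e, Semolar has i. Semolar preserves i here (none of its changes turn any other segment into i), so the proto-segment is *i.
Position 5: Kusimic has d, Semolar has t. Kusimic preserves d here (none of its changes turn any other segment into d), so the proto-segment is *d.
Continuing position by position gives *bagedi; check it forward:
Kusimic: start from *bagedi.
  rule 1: no change — bagedi
  rule 2 (vowel merger): bagedi → begedi
  rule 3 (vowel merger): begedi → begede
  ⇒ Kusimic begede
Semolar: *bagedi > bageti > bayeti  (by unconditioned shift, unconditioned shift)
*bagedi is the unique common source.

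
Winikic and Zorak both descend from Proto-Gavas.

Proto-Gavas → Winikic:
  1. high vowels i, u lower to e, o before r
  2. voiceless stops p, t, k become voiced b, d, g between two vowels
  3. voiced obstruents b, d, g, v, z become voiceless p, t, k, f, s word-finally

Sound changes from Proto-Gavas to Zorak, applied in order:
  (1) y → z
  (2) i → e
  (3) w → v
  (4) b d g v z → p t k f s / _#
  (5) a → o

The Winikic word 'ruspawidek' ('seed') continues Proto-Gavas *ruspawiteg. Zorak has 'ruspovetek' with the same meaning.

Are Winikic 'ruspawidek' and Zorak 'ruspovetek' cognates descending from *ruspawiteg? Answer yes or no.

Derive the expected Zorak reflex of *ruspawiteg:
Zorak: start from *ruspawiteg.
  rule 1: no change — ruspawiteg
  rule 2 (vowel merger): ruspawiteg → ruspaweteg
  rule 3 (unconditioned shift): ruspaweteg → ruspaveteg
  rule 4 (final devoicing): ruspaveteg → ruspavetek
  rule 5 (vowel merger): ruspavetek → ruspovetek
  ⇒ Zorak ruspovetek
Zorak 'ruspovetek' matches the regular reflex exactly, so the pair is cognate.

yes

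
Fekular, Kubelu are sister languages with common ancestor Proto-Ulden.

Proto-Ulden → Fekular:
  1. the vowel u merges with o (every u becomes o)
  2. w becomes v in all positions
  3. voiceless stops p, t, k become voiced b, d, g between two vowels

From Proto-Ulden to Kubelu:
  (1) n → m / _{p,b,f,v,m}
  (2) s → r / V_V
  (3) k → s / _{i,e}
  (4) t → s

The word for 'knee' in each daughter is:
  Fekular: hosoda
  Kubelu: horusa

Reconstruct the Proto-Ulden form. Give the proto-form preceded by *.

*hosuta

Position 3: Fekular has s, Kubelu has r. Fekular preserves s here (none of its changes turn any other segment into s), so the proto-segment is *s.
Position 5: Fekular has d, Kubelu has s. Taking the neighbouring segments as reconstructed: Fekular d could go back to *t or *d; Kubelu s can only go back to *t — the one source consistent with every daughter is *t.
Verify the candidate proto-form against each daughter:
Fekular: *hosuta
  hosuta → hosota   [vowel merger]
  hosota (rule 2 does not apply)
  hosota → hosoda   [intervocalic voicing]
  giving Fekular hosoda.
Kubelu: start from *hosuta.
  rule 1: no change — hosuta
  rule 2 (rhotacism): hosuta → horuta
  rule 3: no change — horuta
  rule 4 (unconditioned shift): horuta → horusa
  ⇒ Kubelu horusa
*hosuta is the unique common source.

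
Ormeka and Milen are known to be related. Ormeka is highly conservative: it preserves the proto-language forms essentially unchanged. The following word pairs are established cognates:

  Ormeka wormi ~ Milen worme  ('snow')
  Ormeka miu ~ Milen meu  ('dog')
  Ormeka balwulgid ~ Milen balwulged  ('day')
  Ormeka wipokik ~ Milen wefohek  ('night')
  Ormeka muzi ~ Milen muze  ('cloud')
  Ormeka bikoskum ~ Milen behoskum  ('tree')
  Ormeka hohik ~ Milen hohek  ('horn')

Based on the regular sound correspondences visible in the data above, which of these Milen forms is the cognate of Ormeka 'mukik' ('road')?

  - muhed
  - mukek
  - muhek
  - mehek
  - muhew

wipokik ~ wefohek — Ormeka k corresponds to Milen h between vowels (before a front vowel).
balwulgid ~ balwulged, wipokik ~ wefohek — Ormeka i corresponds to Milen e after a consonant, before a consonant other than r, m, n, p, b, f, v.
Applying these to Ormeka 'mukik':
  mukik → muhik   (k→h between vowels (before a front vowel))
  muhik → muhek   (i→e after a consonant, before a consonant other than r, m, n, p, b, f, v)
So the Milen cognate is 'muhek'.

muhek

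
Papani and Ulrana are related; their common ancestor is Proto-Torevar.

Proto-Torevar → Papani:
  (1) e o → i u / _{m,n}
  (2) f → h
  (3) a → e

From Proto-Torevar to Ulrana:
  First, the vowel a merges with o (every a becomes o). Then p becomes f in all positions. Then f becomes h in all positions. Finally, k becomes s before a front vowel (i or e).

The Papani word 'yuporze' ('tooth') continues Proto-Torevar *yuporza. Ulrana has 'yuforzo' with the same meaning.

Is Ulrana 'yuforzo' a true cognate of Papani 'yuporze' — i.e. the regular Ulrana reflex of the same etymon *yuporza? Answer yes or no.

no

Derive the expected Ulrana reflex of *yuporza:
Ulrana: *yuporza > yuporzo > yuforzo > yuhorzo  (by vowel merger, unconditioned shift, unconditioned shift)
The regular Ulrana reflex would be 'yuhorzo', but the attested form is 'yuforzo'. The correspondence is irregular, so they are not cognates (the Ulrana form has a different source).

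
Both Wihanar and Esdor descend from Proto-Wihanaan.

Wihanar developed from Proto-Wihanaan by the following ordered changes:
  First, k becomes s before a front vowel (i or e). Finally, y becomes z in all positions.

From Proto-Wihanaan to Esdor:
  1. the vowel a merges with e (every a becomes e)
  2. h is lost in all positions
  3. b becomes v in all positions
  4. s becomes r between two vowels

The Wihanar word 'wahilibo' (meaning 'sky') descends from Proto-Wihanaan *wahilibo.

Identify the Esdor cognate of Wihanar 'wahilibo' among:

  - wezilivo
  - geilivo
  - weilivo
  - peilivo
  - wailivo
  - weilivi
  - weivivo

weilivo

Esdor: *wahilibo > wehilibo > weilibo > weilivo  (by vowel merger, h-loss, unconditioned shift)
Only 'weilivo' matches the regular Esdor development of *wahilibo.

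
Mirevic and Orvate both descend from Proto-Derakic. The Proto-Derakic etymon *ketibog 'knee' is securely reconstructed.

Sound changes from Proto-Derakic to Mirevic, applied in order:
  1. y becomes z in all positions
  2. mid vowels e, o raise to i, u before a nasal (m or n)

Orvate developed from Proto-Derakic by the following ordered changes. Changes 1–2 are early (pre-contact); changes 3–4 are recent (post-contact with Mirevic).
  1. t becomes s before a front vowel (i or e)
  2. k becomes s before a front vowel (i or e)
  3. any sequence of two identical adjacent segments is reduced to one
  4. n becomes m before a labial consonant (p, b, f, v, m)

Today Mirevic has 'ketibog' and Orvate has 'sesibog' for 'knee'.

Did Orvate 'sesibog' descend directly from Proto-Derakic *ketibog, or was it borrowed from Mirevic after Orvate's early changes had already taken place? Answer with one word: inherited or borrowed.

If inherited, *ketibog would pass through all of Orvate's changes:
Orvate: *ketibog
  ketibog → kesibog   [palatalisation]
  kesibog → sesibog   [palatalisation]
  sesibog (rule 3 does not apply)
  sesibog (rule 4 does not apply)
  giving Orvate sesibog.
If borrowed from Mirevic 'ketibog' after the early changes, it would undergo only the recent ones:
  rule 3 (degemination): no change (ketibog)
  rule 4 (nasal place assimilation): no change (ketibog)
  ⇒ as a loan: ketibog
Orvate 'sesibog' matches the inherited outcome exactly, so it is an inherited cognate, not a loan.

inherited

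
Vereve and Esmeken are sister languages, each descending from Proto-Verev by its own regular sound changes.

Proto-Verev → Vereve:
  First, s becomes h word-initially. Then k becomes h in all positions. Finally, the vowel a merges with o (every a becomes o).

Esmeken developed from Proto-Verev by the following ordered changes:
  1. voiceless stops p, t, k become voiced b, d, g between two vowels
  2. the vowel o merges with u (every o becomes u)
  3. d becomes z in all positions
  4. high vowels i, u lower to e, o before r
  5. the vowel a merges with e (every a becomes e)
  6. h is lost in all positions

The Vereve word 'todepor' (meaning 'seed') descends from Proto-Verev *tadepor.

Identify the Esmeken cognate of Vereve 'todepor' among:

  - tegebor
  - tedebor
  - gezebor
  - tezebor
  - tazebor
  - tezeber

tezebor

Esmeken: *tadepor > tadebor > tadebur > tazebur > tazebor > tezebor  (by intervocalic voicing, vowel merger, unconditioned shift, pre-rhotic lowering, vowel merger)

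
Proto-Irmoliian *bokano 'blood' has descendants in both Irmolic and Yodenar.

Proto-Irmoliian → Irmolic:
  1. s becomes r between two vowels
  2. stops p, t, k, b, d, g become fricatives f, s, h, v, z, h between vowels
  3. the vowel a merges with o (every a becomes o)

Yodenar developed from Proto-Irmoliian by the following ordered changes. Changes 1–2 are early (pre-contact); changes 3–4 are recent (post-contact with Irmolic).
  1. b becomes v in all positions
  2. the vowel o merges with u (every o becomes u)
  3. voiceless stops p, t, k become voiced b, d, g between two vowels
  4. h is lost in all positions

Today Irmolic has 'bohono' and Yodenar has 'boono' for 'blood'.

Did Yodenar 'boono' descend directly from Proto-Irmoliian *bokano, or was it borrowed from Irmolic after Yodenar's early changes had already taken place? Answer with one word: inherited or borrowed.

If inherited, *bokano would pass through all of Yodenar's changes:
Yodenar: start from *bokano.
  rule 1 (unconditioned shift): bokano → vokano
  rule 2 (vowel merger): vokano → vukanu
  rule 3 (intervocalic voicing): vukanu → vuganu
  rule 4: no change — vuganu
  ⇒ Yodenar vuganu
If borrowed from Irmolic 'bohono' after the early changes, it would undergo only the recent ones:
  rule 3 (intervocalic voicing): no change (bohono)
  rule 4 (h-loss): bohono → boono
  ⇒ as a loan: boono
Yodenar 'boono' matches the loan outcome 'boono', not the inherited 'vuganu' — it skipped the early Yodenar changes, so it was borrowed from Irmolic.

borrowed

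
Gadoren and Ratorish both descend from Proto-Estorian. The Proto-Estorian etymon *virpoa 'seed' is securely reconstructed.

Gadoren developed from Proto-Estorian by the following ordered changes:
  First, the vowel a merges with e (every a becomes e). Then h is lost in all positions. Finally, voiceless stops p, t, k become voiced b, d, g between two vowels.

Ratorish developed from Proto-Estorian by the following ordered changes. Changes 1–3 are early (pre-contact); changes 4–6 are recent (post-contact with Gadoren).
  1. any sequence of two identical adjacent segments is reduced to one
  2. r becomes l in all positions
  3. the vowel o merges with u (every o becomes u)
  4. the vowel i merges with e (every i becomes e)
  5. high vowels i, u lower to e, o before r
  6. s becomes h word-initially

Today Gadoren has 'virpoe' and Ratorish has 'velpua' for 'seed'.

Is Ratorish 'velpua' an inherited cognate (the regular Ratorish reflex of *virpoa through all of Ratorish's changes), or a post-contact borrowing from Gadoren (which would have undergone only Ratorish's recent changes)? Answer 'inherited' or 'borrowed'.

inherited

If inherited, *virpoa would pass through all of Ratorish's changes:
Ratorish: *virpoa
  virpoa (rule 1 does not apply)
  virpoa → vilpoa   [unconditioned shift]
  vilpoa → vilpua   [vowel merger]
  vilpua → velpua   [vowel merger]
  velpua (rule 5 does not apply)
  velpua (rule 6 does not apply)
  giving Ratorish velpua.
If borrowed from Gadoren 'virpoe' after the early changes, it would undergo only the recent ones:
  rule 4 (vowel merger): virpoe → verpoe
  rule 5 (pre-rhotic lowering): no change (verpoe)
  rule 6 (debuccalisation): no change (verpoe)
  ⇒ as a loan: verpoe
Ratorish 'velpua' matches the inherited outcome exactly, so it is an inherited cognate, not a loan.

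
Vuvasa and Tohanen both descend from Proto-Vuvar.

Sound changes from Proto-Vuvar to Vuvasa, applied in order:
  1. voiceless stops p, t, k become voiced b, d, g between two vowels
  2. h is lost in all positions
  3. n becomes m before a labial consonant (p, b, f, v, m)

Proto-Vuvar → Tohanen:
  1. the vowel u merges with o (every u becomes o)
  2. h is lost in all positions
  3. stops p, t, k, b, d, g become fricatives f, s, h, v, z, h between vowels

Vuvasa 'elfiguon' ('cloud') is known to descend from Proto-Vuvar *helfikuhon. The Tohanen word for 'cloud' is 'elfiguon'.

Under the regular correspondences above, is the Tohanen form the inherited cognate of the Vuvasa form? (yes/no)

Derive the expected Tohanen reflex of *helfikuhon:
Tohanen: *helfikuhon
  helfikuhon → helfikohon   [vowel merger]
  helfikohon → elfikoon   [h-loss]
  elfikoon → elfihoon   [intervocalic lenition]
  giving Tohanen elfihoon.
The regular Tohanen reflex would be 'elfihoon', but the attested form is 'elfiguon'. The correspondence is irregular, so they are not cognates (the Tohanen form has a different source).

no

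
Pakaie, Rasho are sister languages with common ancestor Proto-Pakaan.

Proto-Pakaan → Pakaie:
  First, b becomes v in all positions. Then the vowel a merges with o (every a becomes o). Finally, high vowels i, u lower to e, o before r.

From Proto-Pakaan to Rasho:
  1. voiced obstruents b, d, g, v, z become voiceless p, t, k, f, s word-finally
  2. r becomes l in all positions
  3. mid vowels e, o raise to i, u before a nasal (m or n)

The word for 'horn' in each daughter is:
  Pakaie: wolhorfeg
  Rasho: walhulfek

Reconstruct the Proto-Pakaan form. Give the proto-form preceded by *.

*walhurfeg

Position 2: Pakaie has o, Rasho has a. Rasho preserves a here (none of its changes turn any other segment into a), so the proto-segment is *a.
Position 9: Pakaie has g, Rasho has k. Pakaie preserves g here (none of its changes turn any other segment into g), so the proto-segment is *g.
Verify the candidate proto-form against each daughter:
Pakaie: *walhurfeg
  walhurfeg (rule 1 does not apply)
  walhurfeg → wolhurfeg   [vowel merger]
  wolhurfeg → wolhorfeg   [pre-rhotic lowering]
  giving Pakaie wolhorfeg.
Rasho: *walhurfeg > walhurfek > walhulfek  (by final devoicing, unconditioned shift)
Only *walhurfeg yields all of Pakaie wolhorfeg, Rasho walhulfek.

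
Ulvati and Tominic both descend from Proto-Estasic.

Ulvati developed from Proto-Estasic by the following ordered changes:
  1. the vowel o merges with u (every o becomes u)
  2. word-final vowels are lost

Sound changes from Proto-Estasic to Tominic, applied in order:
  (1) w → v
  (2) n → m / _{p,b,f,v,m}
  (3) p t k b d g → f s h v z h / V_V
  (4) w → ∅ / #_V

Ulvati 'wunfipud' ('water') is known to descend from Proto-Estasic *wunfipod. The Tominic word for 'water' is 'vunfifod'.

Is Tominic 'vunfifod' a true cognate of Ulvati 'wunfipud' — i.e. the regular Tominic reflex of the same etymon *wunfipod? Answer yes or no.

Derive the expected Tominic reflex of *wunfipod:
Tominic: start from *wunfipod.
  rule 1 (unconditioned shift): wunfipod → vunfipod
  rule 2 (nasal place assimilation): vunfipod → vumfipod
  rule 3 (intervocalic lenition): vumfipod → vumfifod
  rule 4: no change — vumfifod
  ⇒ Tominic vumfifod
The regular Tominic reflex would be 'vumfifod', but the attested form is 'vunfifod'. The correspondence is irregular, so they are not cognates (the Tominic form has a different source).

no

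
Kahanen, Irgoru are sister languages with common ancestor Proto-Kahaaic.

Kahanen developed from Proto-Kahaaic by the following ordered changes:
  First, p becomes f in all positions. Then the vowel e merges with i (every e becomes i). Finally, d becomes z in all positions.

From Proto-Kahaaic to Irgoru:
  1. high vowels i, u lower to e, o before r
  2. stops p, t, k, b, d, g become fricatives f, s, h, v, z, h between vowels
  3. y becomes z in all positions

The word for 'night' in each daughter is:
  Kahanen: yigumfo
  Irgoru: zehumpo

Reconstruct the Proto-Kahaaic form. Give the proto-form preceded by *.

Position 2: Kahanen has i, Irgoru has e. Taking the neighbouring segments as reconstructed: Kahanen i could go back to *e or *i; Irgoru e can only go back to *e — the one source consistent with every daughter is *e.
Position 1: Kahanen has y, Irgoru has z. Kahanen preserves y here (none of its changes turn any other segment into y), so the proto-segment is *y.
Verify the candidate proto-form against each daughter:
Kahanen: *yegumpo > yegumfo > yigumfo  (by unconditioned shift, vowel merger)
Irgoru: start from *yegumpo.
  rule 1: no change — yegumpo
  rule 2 (intervocalic lenition): yegumpo → yehumpo
  rule 3 (unconditioned shift): yehumpo → zehumpo
  ⇒ Irgoru zehumpo
No other proto-form is consistent with every reflex, so the reconstruction is *yegumpo.

*yegumpo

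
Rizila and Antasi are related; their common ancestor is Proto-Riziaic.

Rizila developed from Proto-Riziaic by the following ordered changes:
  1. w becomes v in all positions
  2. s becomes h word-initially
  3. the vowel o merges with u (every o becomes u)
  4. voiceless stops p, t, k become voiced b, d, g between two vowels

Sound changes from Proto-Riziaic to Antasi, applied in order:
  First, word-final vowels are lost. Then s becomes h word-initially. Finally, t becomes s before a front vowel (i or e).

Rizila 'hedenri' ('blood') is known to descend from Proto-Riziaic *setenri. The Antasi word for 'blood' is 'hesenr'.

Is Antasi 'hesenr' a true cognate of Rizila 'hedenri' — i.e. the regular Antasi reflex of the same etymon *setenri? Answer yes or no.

yes

Derive the expected Antasi reflex of *setenri:
Antasi: *setenri
  setenri → setenr   [apocope]
  setenr → hetenr   [debuccalisation]
  hetenr → hesenr   [palatalisation]
  giving Antasi hesenr.
Antasi 'hesenr' matches the regular reflex exactly, so the pair is cognate.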